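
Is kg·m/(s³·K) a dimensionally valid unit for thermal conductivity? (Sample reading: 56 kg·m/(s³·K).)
Yes

thermal conductivity has SI base units: kg * m / (s^3 * K)
kg·m/(s³·K) reduces to the same SI base units, so it is a valid unit for thermal conductivity.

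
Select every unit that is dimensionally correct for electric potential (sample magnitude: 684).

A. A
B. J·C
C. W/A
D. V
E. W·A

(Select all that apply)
C, D

electric potential has SI base units: kg * m^2 / (A * s^3)

Checking each option against kg * m^2 / (A * s^3):
  A. A: ✗ does not match
  B. J·C: ✗ does not match
  C. W/A: ✓ matches
  D. V: ✓ matches
  E. W·A: ✗ does not match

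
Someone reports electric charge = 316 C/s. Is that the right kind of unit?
No

electric charge has SI base units: A * s
C/s does NOT reduce to A * s; a valid unit for electric charge would be e.g. C.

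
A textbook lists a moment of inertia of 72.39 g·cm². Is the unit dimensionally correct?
Yes

moment of inertia has SI base units: kg * m^2
g·cm² reduces to the same SI base units, so it is a valid unit for moment of inertia.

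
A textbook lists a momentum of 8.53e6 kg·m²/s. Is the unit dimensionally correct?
No

momentum has SI base units: kg * m / s
kg·m²/s does NOT reduce to kg * m / s; a valid unit for momentum would be e.g. kg·m/s.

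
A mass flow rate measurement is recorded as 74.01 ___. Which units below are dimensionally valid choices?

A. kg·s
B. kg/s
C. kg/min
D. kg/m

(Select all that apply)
B, C

mass flow rate has SI base units: kg / s

Checking each option against kg / s:
  A. kg·s: ✗ does not match
  B. kg/s: ✓ matches
  C. kg/min: ✓ matches
  D. kg/m: ✗ does not match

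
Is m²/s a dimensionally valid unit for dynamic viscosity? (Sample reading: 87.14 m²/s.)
No

dynamic viscosity has SI base units: kg / (m * s)
m²/s does NOT reduce to kg / (m * s); a valid unit for dynamic viscosity would be e.g. Pa·s.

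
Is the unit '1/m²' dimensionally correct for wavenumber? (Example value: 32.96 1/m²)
No

wavenumber has SI base units: 1 / m
1/m² does NOT reduce to 1 / m; a valid unit for wavenumber would be e.g. 1/m.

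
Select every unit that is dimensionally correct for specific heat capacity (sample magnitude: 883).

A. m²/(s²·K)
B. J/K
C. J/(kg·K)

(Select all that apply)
A, C

specific heat capacity has SI base units: m^2 / (s^2 * K)

Checking each option against m^2 / (s^2 * K):
  A. m²/(s²·K): ✓ matches
  B. J/K: ✗ does not match
  C. J/(kg·K): ✓ matches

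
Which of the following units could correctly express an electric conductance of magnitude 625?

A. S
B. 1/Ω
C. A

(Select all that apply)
A, B

electric conductance has SI base units: A^2 * s^3 / (kg * m^2)

Checking each option against A^2 * s^3 / (kg * m^2):
  A. S: ✓ matches
  B. 1/Ω: ✓ matches
  C. A: ✗ does not match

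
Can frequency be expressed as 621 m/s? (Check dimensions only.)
No

frequency has SI base units: 1 / s
m/s does NOT reduce to 1 / s; a valid unit for frequency would be e.g. Hz.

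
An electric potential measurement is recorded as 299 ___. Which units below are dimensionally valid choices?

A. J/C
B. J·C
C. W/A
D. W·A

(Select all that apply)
A, C

electric potential has SI base units: kg * m^2 / (A * s^3)

Checking each option against kg * m^2 / (A * s^3):
  A. J/C: ✓ matches
  B. J·C: ✗ does not match
  C. W/A: ✓ matches
  D. W·A: ✗ does not match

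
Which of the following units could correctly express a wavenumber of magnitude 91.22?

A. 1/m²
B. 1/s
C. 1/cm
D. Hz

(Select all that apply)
C

wavenumber has SI base units: 1 / m

Checking each option against 1 / m:
  A. 1/m²: ✗ does not match
  B. 1/s: ✗ does not match
  C. 1/cm: ✓ matches
  D. Hz: ✗ does not match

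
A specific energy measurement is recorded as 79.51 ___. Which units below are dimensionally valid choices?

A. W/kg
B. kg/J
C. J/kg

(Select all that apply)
C

specific energy has SI base units: m^2 / s^2

Checking each option against m^2 / s^2:
  A. W/kg: ✗ does not match
  B. kg/J: ✗ does not match
  C. J/kg: ✓ matches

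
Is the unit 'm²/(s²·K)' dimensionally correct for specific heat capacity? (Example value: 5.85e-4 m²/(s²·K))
Yes

specific heat capacity has SI base units: m^2 / (s^2 * K)
m²/(s²·K) reduces to the same SI base units, so it is a valid unit for specific heat capacity.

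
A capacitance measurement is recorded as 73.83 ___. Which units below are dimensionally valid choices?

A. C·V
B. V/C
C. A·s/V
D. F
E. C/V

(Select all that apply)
C, D, E

capacitance has SI base units: A^2 * s^4 / (kg * m^2)

Checking each option against A^2 * s^4 / (kg * m^2):
  A. C·V: ✗ does not match
  B. V/C: ✗ does not match
  C. A·s/V: ✓ matches
  D. F: ✓ matches
  E. C/V: ✓ matches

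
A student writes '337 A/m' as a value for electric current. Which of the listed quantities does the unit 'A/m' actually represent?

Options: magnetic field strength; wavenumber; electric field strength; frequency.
magnetic field strength

electric current should have units dimensionally equivalent to A (e.g. A).
The given unit 'A/m' reduces to A / m. Of the listed options, that is the dimensionality of magnetic field strength.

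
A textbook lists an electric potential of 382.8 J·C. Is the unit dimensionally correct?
No

electric potential has SI base units: kg * m^2 / (A * s^3)
J·C does NOT reduce to kg * m^2 / (A * s^3); a valid unit for electric potential would be e.g. V.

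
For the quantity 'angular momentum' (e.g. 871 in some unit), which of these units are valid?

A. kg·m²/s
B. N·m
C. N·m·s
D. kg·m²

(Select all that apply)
A, C

angular momentum has SI base units: kg * m^2 / s

Checking each option against kg * m^2 / s:
  A. kg·m²/s: ✓ matches
  B. N·m: ✗ does not match
  C. N·m·s: ✓ matches
  D. kg·m²: ✗ does not match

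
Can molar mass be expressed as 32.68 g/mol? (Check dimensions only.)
Yes

molar mass has SI base units: kg / mol
g/mol reduces to the same SI base units, so it is a valid unit for molar mass.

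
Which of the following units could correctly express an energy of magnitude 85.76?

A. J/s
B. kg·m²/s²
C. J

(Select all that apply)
B, C

energy has SI base units: kg * m^2 / s^2

Checking each option against kg * m^2 / s^2:
  A. J/s: ✗ does not match
  B. kg·m²/s²: ✓ matches
  C. J: ✓ matches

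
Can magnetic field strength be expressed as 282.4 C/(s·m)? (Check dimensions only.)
Yes

magnetic field strength has SI base units: A / m
C/(s·m) reduces to the same SI base units, so it is a valid unit for magnetic field strength.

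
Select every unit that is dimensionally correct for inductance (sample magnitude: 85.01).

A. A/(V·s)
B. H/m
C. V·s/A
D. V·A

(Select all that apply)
C

inductance has SI base units: kg * m^2 / (A^2 * s^2)

Checking each option against kg * m^2 / (A^2 * s^2):
  A. A/(V·s): ✗ does not match
  B. H/m: ✗ does not match
  C. V·s/A: ✓ matches
  D. V·A: ✗ does not match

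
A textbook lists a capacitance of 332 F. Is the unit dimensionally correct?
Yes

capacitance has SI base units: A^2 * s^4 / (kg * m^2)
F reduces to the same SI base units, so it is a valid unit for capacitance.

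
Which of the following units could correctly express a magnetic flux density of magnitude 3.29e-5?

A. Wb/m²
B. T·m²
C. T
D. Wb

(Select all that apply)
A, C

magnetic flux density has SI base units: kg / (A * s^2)

Checking each option against kg / (A * s^2):
  A. Wb/m²: ✓ matches
  B. T·m²: ✗ does not match
  C. T: ✓ matches
  D. Wb: ✗ does not match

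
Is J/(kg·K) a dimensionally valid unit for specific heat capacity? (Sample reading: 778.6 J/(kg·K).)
Yes

specific heat capacity has SI base units: m^2 / (s^2 * K)
J/(kg·K) reduces to the same SI base units, so it is a valid unit for specific heat capacity.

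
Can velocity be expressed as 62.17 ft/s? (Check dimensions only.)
Yes

velocity has SI base units: m / s
ft/s reduces to the same SI base units, so it is a valid unit for velocity.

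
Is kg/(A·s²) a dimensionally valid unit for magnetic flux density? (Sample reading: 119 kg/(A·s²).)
Yes

magnetic flux density has SI base units: kg / (A * s^2)
kg/(A·s²) reduces to the same SI base units, so it is a valid unit for magnetic flux density.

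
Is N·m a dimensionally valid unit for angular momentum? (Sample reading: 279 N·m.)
No

angular momentum has SI base units: kg * m^2 / s
N·m does NOT reduce to kg * m^2 / s; a valid unit for angular momentum would be e.g. kg·m²/s.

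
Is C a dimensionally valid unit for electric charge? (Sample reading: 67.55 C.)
Yes

electric charge has SI base units: A * s
C reduces to the same SI base units, so it is a valid unit for electric charge.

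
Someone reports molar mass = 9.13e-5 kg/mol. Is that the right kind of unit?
Yes

molar mass has SI base units: kg / mol
kg/mol reduces to the same SI base units, so it is a valid unit for molar mass.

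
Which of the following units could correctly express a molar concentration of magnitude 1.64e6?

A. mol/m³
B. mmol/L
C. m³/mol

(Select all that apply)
A, B

molar concentration has SI base units: mol / m^3

Checking each option against mol / m^3:
  A. mol/m³: ✓ matches
  B. mmol/L: ✓ matches
  C. m³/mol: ✗ does not match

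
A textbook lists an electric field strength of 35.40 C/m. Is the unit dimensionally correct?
No

electric field strength has SI base units: kg * m / (A * s^3)
C/m does NOT reduce to kg * m / (A * s^3); a valid unit for electric field strength would be e.g. V/m.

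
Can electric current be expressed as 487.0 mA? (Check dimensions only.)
Yes

electric current has SI base units: A
mA reduces to the same SI base units, so it is a valid unit for electric current.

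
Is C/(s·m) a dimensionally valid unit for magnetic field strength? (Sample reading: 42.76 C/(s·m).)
Yes

magnetic field strength has SI base units: A / m
C/(s·m) reduces to the same SI base units, so it is a valid unit for magnetic field strength.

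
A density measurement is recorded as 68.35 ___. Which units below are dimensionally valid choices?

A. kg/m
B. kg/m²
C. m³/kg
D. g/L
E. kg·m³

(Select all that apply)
D

density has SI base units: kg / m^3

Checking each option against kg / m^3:
  A. kg/m: ✗ does not match
  B. kg/m²: ✗ does not match
  C. m³/kg: ✗ does not match
  D. g/L: ✓ matches
  E. kg·m³: ✗ does not match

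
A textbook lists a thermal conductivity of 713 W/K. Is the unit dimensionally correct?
No

thermal conductivity has SI base units: kg * m / (s^3 * K)
W/K does NOT reduce to kg * m / (s^3 * K); a valid unit for thermal conductivity would be e.g. W/(m·K).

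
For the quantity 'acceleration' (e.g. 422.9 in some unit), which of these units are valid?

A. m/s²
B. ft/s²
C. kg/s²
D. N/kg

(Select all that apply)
A, B, D

acceleration has SI base units: m / s^2

Checking each option against m / s^2:
  A. m/s²: ✓ matches
  B. ft/s²: ✓ matches
  C. kg/s²: ✗ does not match
  D. N/kg: ✓ matches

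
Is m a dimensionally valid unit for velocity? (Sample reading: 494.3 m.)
No

velocity has SI base units: m / s
m does NOT reduce to m / s; a valid unit for velocity would be e.g. m/s.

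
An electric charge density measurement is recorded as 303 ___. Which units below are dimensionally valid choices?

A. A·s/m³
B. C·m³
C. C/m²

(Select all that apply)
A

electric charge density has SI base units: A * s / m^3

Checking each option against A * s / m^3:
  A. A·s/m³: ✓ matches
  B. C·m³: ✗ does not match
  C. C/m²: ✗ does not match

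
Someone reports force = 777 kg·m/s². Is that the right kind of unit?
Yes

force has SI base units: kg * m / s^2
kg·m/s² reduces to the same SI base units, so it is a valid unit for force.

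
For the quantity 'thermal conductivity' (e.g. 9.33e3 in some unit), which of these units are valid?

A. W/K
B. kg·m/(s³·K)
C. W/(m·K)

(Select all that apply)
B, C

thermal conductivity has SI base units: kg * m / (s^3 * K)

Checking each option against kg * m / (s^3 * K):
  A. W/K: ✗ does not match
  B. kg·m/(s³·K): ✓ matches
  C. W/(m·K): ✓ matches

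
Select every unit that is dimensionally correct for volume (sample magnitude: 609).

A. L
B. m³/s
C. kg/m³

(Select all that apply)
A

volume has SI base units: m^3

Checking each option against m^3:
  A. L: ✓ matches
  B. m³/s: ✗ does not match
  C. kg/m³: ✗ does not match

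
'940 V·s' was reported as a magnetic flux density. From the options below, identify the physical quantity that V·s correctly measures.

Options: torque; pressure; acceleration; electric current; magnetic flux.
magnetic flux

magnetic flux density should have units dimensionally equivalent to kg / (A * s^2) (e.g. T).
The given unit 'V·s' reduces to kg * m^2 / (A * s^2). Of the listed options, that is the dimensionality of magnetic flux.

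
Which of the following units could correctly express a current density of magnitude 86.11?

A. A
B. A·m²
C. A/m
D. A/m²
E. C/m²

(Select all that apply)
D

current density has SI base units: A / m^2

Checking each option against A / m^2:
  A. A: ✗ does not match
  B. A·m²: ✗ does not match
  C. A/m: ✗ does not match
  D. A/m²: ✓ matches
  E. C/m²: ✗ does not match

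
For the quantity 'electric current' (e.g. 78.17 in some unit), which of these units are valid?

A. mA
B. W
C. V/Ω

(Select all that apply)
A, C

electric current has SI base units: A

Checking each option against A:
  A. mA: ✓ matches
  B. W: ✗ does not match
  C. V/Ω: ✓ matches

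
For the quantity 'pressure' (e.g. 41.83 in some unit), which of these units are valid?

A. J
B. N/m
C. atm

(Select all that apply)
C

pressure has SI base units: kg / (m * s^2)

Checking each option against kg / (m * s^2):
  A. J: ✗ does not match
  B. N/m: ✗ does not match
  C. atm: ✓ matches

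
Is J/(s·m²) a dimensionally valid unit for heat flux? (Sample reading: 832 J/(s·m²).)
Yes

heat flux has SI base units: kg / s^3
J/(s·m²) reduces to the same SI base units, so it is a valid unit for heat flux.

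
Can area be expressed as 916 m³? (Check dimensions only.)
No

area has SI base units: m^2
m³ does NOT reduce to m^2; a valid unit for area would be e.g. m².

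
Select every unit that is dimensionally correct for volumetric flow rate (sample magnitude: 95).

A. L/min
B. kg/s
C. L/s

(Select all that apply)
A, C

volumetric flow rate has SI base units: m^3 / s

Checking each option against m^3 / s:
  A. L/min: ✓ matches
  B. kg/s: ✗ does not match
  C. L/s: ✓ matches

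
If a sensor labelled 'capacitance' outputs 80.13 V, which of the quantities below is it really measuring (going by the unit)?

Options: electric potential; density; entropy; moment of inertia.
electric potential

capacitance should have units dimensionally equivalent to A^2 * s^4 / (kg * m^2) (e.g. F).
The given unit 'V' reduces to kg * m^2 / (A * s^3). Of the listed options, that is the dimensionality of electric potential.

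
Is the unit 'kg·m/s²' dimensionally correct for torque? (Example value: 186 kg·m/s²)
No

torque has SI base units: kg * m^2 / s^2
kg·m/s² does NOT reduce to kg * m^2 / s^2; a valid unit for torque would be e.g. N·m.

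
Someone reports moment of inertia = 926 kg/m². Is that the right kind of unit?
No

moment of inertia has SI base units: kg * m^2
kg/m² does NOT reduce to kg * m^2; a valid unit for moment of inertia would be e.g. kg·m².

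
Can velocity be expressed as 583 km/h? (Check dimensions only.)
Yes

velocity has SI base units: m / s
km/h reduces to the same SI base units, so it is a valid unit for velocity.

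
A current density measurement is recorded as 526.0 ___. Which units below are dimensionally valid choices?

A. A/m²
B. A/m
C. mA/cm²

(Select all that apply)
A, C

current density has SI base units: A / m^2

Checking each option against A / m^2:
  A. A/m²: ✓ matches
  B. A/m: ✗ does not match
  C. mA/cm²: ✓ matches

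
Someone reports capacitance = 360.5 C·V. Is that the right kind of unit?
No

capacitance has SI base units: A^2 * s^4 / (kg * m^2)
C·V does NOT reduce to A^2 * s^4 / (kg * m^2); a valid unit for capacitance would be e.g. F.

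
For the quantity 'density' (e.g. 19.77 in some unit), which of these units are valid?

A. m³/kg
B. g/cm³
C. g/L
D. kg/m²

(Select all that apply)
B, C

density has SI base units: kg / m^3

Checking each option against kg / m^3:
  A. m³/kg: ✗ does not match
  B. g/cm³: ✓ matches
  C. g/L: ✓ matches
  D. kg/m²: ✗ does not match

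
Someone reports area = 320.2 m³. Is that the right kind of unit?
No

area has SI base units: m^2
m³ does NOT reduce to m^2; a valid unit for area would be e.g. m².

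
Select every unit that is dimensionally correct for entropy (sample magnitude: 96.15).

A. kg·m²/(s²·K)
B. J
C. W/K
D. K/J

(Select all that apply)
A

entropy has SI base units: kg * m^2 / (s^2 * K)

Checking each option against kg * m^2 / (s^2 * K):
  A. kg·m²/(s²·K): ✓ matches
  B. J: ✗ does not match
  C. W/K: ✗ does not match
  D. K/J: ✗ does not match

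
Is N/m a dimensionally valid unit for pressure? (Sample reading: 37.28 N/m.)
No

pressure has SI base units: kg / (m * s^2)
N/m does NOT reduce to kg / (m * s^2); a valid unit for pressure would be e.g. Pa.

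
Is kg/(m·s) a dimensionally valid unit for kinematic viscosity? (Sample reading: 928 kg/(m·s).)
No

kinematic viscosity has SI base units: m^2 / s
kg/(m·s) does NOT reduce to m^2 / s; a valid unit for kinematic viscosity would be e.g. m²/s.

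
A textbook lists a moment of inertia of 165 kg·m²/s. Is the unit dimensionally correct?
No

moment of inertia has SI base units: kg * m^2
kg·m²/s does NOT reduce to kg * m^2; a valid unit for moment of inertia would be e.g. kg·m².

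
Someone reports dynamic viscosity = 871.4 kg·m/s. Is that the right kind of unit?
No

dynamic viscosity has SI base units: kg / (m * s)
kg·m/s does NOT reduce to kg / (m * s); a valid unit for dynamic viscosity would be e.g. Pa·s.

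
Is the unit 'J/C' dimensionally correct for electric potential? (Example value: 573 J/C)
Yes

electric potential has SI base units: kg * m^2 / (A * s^3)
J/C reduces to the same SI base units, so it is a valid unit for electric potential.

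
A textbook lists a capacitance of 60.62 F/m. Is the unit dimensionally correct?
No

capacitance has SI base units: A^2 * s^4 / (kg * m^2)
F/m does NOT reduce to A^2 * s^4 / (kg * m^2); a valid unit for capacitance would be e.g. F.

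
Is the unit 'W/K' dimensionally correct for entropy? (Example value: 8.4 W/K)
No

entropy has SI base units: kg * m^2 / (s^2 * K)
W/K does NOT reduce to kg * m^2 / (s^2 * K); a valid unit for entropy would be e.g. J/K.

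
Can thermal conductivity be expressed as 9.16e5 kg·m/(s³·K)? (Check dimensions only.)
Yes

thermal conductivity has SI base units: kg * m / (s^3 * K)
kg·m/(s³·K) reduces to the same SI base units, so it is a valid unit for thermal conductivity.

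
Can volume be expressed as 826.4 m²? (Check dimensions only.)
No

volume has SI base units: m^3
m² does NOT reduce to m^3; a valid unit for volume would be e.g. m³.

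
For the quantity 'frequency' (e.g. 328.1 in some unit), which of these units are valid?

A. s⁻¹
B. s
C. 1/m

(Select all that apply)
A

frequency has SI base units: 1 / s

Checking each option against 1 / s:
  A. s⁻¹: ✓ matches
  B. s: ✗ does not match
  C. 1/m: ✗ does not match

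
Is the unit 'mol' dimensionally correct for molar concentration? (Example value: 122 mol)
No

molar concentration has SI base units: mol / m^3
mol does NOT reduce to mol / m^3; a valid unit for molar concentration would be e.g. mol/m³.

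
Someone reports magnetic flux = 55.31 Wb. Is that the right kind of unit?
Yes

magnetic flux has SI base units: kg * m^2 / (A * s^2)
Wb reduces to the same SI base units, so it is a valid unit for magnetic flux.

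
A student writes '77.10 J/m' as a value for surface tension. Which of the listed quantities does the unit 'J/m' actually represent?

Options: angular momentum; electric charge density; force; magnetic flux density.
force

surface tension should have units dimensionally equivalent to kg / s^2 (e.g. N/m).
The given unit 'J/m' reduces to kg * m / s^2. Of the listed options, that is the dimensionality of force.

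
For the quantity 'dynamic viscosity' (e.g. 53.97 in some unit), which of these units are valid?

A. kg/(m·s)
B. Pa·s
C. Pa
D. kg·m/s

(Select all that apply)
A, B

dynamic viscosity has SI base units: kg / (m * s)

Checking each option against kg / (m * s):
  A. kg/(m·s): ✓ matches
  B. Pa·s: ✓ matches
  C. Pa: ✗ does not match
  D. kg·m/s: ✗ does not match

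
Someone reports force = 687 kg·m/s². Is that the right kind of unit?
Yes

force has SI base units: kg * m / s^2
kg·m/s² reduces to the same SI base units, so it is a valid unit for force.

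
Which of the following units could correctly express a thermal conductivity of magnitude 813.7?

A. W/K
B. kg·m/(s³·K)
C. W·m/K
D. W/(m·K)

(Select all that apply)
B, D

thermal conductivity has SI base units: kg * m / (s^3 * K)

Checking each option against kg * m / (s^3 * K):
  A. W/K: ✗ does not match
  B. kg·m/(s³·K): ✓ matches
  C. W·m/K: ✗ does not match
  D. W/(m·K): ✓ matches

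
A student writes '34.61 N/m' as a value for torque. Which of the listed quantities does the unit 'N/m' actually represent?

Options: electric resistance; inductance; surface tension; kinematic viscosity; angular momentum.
surface tension

torque should have units dimensionally equivalent to kg * m^2 / s^2 (e.g. N·m).
The given unit 'N/m' reduces to kg / s^2. Of the listed options, that is the dimensionality of surface tension.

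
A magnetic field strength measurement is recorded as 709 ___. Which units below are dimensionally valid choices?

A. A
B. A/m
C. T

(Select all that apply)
B

magnetic field strength has SI base units: A / m

Checking each option against A / m:
  A. A: ✗ does not match
  B. A/m: ✓ matches
  C. T: ✗ does not match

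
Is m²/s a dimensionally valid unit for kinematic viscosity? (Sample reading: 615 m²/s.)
Yes

kinematic viscosity has SI base units: m^2 / s
m²/s reduces to the same SI base units, so it is a valid unit for kinematic viscosity.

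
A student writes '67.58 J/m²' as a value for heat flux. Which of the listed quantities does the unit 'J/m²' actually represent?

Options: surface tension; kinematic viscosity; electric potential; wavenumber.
surface tension

heat flux should have units dimensionally equivalent to kg / s^3 (e.g. W/m²).
The given unit 'J/m²' reduces to kg / s^2. Of the listed options, that is the dimensionality of surface tension.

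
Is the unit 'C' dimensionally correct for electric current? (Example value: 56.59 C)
No

electric current has SI base units: A
C does NOT reduce to A; a valid unit for electric current would be e.g. A.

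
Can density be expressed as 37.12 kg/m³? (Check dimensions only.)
Yes

density has SI base units: kg / m^3
kg/m³ reduces to the same SI base units, so it is a valid unit for density.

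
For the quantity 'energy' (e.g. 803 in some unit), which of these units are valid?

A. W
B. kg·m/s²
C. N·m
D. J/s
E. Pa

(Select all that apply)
C

energy has SI base units: kg * m^2 / s^2

Checking each option against kg * m^2 / s^2:
  A. W: ✗ does not match
  B. kg·m/s²: ✗ does not match
  C. N·m: ✓ matches
  D. J/s: ✗ does not match
  E. Pa: ✗ does not match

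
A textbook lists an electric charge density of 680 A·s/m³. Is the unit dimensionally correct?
Yes

electric charge density has SI base units: A * s / m^3
A·s/m³ reduces to the same SI base units, so it is a valid unit for electric charge density.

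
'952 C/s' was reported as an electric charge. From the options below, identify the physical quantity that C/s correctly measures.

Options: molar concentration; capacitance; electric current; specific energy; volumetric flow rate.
electric current

electric charge should have units dimensionally equivalent to A * s (e.g. C).
The given unit 'C/s' reduces to A. Of the listed options, that is the dimensionality of electric current.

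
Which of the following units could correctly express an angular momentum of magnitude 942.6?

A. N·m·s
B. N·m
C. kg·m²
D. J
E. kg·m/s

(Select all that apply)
A

angular momentum has SI base units: kg * m^2 / s

Checking each option against kg * m^2 / s:
  A. N·m·s: ✓ matches
  B. N·m: ✗ does not match
  C. kg·m²: ✗ does not match
  D. J: ✗ does not match
  E. kg·m/s: ✗ does not match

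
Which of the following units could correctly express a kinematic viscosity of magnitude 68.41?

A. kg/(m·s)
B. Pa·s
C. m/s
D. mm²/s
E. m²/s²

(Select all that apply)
D

kinematic viscosity has SI base units: m^2 / s

Checking each option against m^2 / s:
  A. kg/(m·s): ✗ does not match
  B. Pa·s: ✗ does not match
  C. m/s: ✗ does not match
  D. mm²/s: ✓ matches
  E. m²/s²: ✗ does not match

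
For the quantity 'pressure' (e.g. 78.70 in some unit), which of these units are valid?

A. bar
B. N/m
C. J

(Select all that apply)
A

pressure has SI base units: kg / (m * s^2)

Checking each option against kg / (m * s^2):
  A. bar: ✓ matches
  B. N/m: ✗ does not match
  C. J: ✗ does not match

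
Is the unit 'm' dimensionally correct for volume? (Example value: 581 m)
No

volume has SI base units: m^3
m does NOT reduce to m^3; a valid unit for volume would be e.g. m³.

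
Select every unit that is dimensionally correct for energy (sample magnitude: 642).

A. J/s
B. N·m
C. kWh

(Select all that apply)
B, C

energy has SI base units: kg * m^2 / s^2

Checking each option against kg * m^2 / s^2:
  A. J/s: ✗ does not match
  B. N·m: ✓ matches
  C. kWh: ✓ matches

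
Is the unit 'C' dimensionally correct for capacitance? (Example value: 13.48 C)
No

capacitance has SI base units: A^2 * s^4 / (kg * m^2)
C does NOT reduce to A^2 * s^4 / (kg * m^2); a valid unit for capacitance would be e.g. F.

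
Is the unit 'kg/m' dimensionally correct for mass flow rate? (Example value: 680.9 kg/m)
No

mass flow rate has SI base units: kg / s
kg/m does NOT reduce to kg / s; a valid unit for mass flow rate would be e.g. kg/s.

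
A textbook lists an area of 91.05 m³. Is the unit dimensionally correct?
No

area has SI base units: m^2
m³ does NOT reduce to m^2; a valid unit for area would be e.g. m².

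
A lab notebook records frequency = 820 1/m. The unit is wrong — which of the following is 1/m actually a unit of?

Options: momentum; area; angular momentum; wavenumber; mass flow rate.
wavenumber

frequency should have units dimensionally equivalent to 1 / s (e.g. Hz).
The given unit '1/m' reduces to 1 / m. Of the listed options, that is the dimensionality of wavenumber.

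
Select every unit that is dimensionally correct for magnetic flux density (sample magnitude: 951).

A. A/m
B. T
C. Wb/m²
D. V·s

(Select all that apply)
B, C

magnetic flux density has SI base units: kg / (A * s^2)

Checking each option against kg / (A * s^2):
  A. A/m: ✗ does not match
  B. T: ✓ matches
  C. Wb/m²: ✓ matches
  D. V·s: ✗ does not match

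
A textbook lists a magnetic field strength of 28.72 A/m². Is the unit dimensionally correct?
No

magnetic field strength has SI base units: A / m
A/m² does NOT reduce to A / m; a valid unit for magnetic field strength would be e.g. A/m.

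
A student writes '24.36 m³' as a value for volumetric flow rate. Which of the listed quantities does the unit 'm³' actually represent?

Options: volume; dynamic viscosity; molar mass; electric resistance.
volume

volumetric flow rate should have units dimensionally equivalent to m^3 / s (e.g. m³/s).
The given unit 'm³' reduces to m^3. Of the listed options, that is the dimensionality of volume.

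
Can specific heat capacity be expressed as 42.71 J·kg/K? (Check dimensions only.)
No

specific heat capacity has SI base units: m^2 / (s^2 * K)
J·kg/K does NOT reduce to m^2 / (s^2 * K); a valid unit for specific heat capacity would be e.g. J/(kg·K).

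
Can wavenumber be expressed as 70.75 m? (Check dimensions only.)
No

wavenumber has SI base units: 1 / m
m does NOT reduce to 1 / m; a valid unit for wavenumber would be e.g. 1/m.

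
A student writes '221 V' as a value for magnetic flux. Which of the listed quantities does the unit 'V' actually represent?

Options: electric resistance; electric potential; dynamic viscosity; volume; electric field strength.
electric potential

magnetic flux should have units dimensionally equivalent to kg * m^2 / (A * s^2) (e.g. Wb).
The given unit 'V' reduces to kg * m^2 / (A * s^3). Of the listed options, that is the dimensionality of electric potential.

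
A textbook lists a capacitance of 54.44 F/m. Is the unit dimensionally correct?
No

capacitance has SI base units: A^2 * s^4 / (kg * m^2)
F/m does NOT reduce to A^2 * s^4 / (kg * m^2); a valid unit for capacitance would be e.g. F.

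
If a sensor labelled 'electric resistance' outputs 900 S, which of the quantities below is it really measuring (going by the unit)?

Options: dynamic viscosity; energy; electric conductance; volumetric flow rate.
electric conductance

electric resistance should have units dimensionally equivalent to kg * m^2 / (A^2 * s^3) (e.g. Ω).
The given unit 'S' reduces to A^2 * s^3 / (kg * m^2). Of the listed options, that is the dimensionality of electric conductance.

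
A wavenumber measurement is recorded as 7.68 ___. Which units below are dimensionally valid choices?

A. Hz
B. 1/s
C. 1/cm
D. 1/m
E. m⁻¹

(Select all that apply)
C, D, E

wavenumber has SI base units: 1 / m

Checking each option against 1 / m:
  A. Hz: ✗ does not match
  B. 1/s: ✗ does not match
  C. 1/cm: ✓ matches
  D. 1/m: ✓ matches
  E. m⁻¹: ✓ matches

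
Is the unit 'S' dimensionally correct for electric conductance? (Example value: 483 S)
Yes

electric conductance has SI base units: A^2 * s^3 / (kg * m^2)
S reduces to the same SI base units, so it is a valid unit for electric conductance.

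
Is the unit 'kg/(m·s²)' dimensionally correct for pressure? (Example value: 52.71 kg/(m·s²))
Yes

pressure has SI base units: kg / (m * s^2)
kg/(m·s²) reduces to the same SI base units, so it is a valid unit for pressure.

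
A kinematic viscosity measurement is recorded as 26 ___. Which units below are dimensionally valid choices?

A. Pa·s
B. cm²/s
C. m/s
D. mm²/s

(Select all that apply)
B, D

kinematic viscosity has SI base units: m^2 / s

Checking each option against m^2 / s:
  A. Pa·s: ✗ does not match
  B. cm²/s: ✓ matches
  C. m/s: ✗ does not match
  D. mm²/s: ✓ matches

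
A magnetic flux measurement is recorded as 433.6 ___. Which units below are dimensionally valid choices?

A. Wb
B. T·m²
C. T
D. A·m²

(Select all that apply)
A, B

magnetic flux has SI base units: kg * m^2 / (A * s^2)

Checking each option against kg * m^2 / (A * s^2):
  A. Wb: ✓ matches
  B. T·m²: ✓ matches
  C. T: ✗ does not match
  D. A·m²: ✗ does not match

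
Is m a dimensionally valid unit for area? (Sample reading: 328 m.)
No

area has SI base units: m^2
m does NOT reduce to m^2; a valid unit for area would be e.g. m².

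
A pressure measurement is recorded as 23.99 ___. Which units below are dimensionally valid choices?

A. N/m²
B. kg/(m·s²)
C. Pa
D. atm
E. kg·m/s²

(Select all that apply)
A, B, C, D

pressure has SI base units: kg / (m * s^2)

Checking each option against kg / (m * s^2):
  A. N/m²: ✓ matches
  B. kg/(m·s²): ✓ matches
  C. Pa: ✓ matches
  D. atm: ✓ matches
  E. kg·m/s²: ✗ does not match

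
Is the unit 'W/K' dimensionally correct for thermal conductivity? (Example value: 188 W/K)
No

thermal conductivity has SI base units: kg * m / (s^3 * K)
W/K does NOT reduce to kg * m / (s^3 * K); a valid unit for thermal conductivity would be e.g. W/(m·K).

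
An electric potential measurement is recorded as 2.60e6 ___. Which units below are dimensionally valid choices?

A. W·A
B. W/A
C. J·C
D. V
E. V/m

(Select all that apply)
B, D

electric potential has SI base units: kg * m^2 / (A * s^3)

Checking each option against kg * m^2 / (A * s^3):
  A. W·A: ✗ does not match
  B. W/A: ✓ matches
  C. J·C: ✗ does not match
  D. V: ✓ matches
  E. V/m: ✗ does not match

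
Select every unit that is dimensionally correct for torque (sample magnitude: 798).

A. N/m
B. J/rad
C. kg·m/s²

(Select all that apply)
B

torque has SI base units: kg * m^2 / s^2

Checking each option against kg * m^2 / s^2:
  A. N/m: ✗ does not match
  B. J/rad: ✓ matches
  C. kg·m/s²: ✗ does not match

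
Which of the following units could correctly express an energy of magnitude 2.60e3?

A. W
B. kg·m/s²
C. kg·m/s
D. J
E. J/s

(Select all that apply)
D

energy has SI base units: kg * m^2 / s^2

Checking each option against kg * m^2 / s^2:
  A. W: ✗ does not match
  B. kg·m/s²: ✗ does not match
  C. kg·m/s: ✗ does not match
  D. J: ✓ matches
  E. J/s: ✗ does not match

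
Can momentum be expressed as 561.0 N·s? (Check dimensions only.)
Yes

momentum has SI base units: kg * m / s
N·s reduces to the same SI base units, so it is a valid unit for momentum.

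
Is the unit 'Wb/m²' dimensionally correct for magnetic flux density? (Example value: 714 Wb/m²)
Yes

magnetic flux density has SI base units: kg / (A * s^2)
Wb/m² reduces to the same SI base units, so it is a valid unit for magnetic flux density.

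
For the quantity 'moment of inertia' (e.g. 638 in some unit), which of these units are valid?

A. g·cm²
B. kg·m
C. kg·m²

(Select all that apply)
A, C

moment of inertia has SI base units: kg * m^2

Checking each option against kg * m^2:
  A. g·cm²: ✓ matches
  B. kg·m: ✗ does not match
  C. kg·m²: ✓ matches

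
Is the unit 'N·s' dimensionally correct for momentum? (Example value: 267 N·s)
Yes

momentum has SI base units: kg * m / s
N·s reduces to the same SI base units, so it is a valid unit for momentum.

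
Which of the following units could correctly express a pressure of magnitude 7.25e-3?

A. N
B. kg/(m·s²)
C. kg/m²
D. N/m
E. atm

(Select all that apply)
B, E

pressure has SI base units: kg / (m * s^2)

Checking each option against kg / (m * s^2):
  A. N: ✗ does not match
  B. kg/(m·s²): ✓ matches
  C. kg/m²: ✗ does not match
  D. N/m: ✗ does not match
  E. atm: ✓ matches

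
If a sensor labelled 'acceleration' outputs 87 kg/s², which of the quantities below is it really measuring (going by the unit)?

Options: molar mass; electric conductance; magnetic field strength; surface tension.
surface tension

acceleration should have units dimensionally equivalent to m / s^2 (e.g. m/s²).
The given unit 'kg/s²' reduces to kg / s^2. Of the listed options, that is the dimensionality of surface tension.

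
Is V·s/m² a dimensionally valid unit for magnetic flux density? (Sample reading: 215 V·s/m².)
Yes

magnetic flux density has SI base units: kg / (A * s^2)
V·s/m² reduces to the same SI base units, so it is a valid unit for magnetic flux density.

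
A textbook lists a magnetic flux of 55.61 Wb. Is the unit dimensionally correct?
Yes

magnetic flux has SI base units: kg * m^2 / (A * s^2)
Wb reduces to the same SI base units, so it is a valid unit for magnetic flux.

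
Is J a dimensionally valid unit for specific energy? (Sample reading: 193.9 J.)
No

specific energy has SI base units: m^2 / s^2
J does NOT reduce to m^2 / s^2; a valid unit for specific energy would be e.g. J/kg.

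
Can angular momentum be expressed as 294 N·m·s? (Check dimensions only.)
Yes

angular momentum has SI base units: kg * m^2 / s
N·m·s reduces to the same SI base units, so it is a valid unit for angular momentum.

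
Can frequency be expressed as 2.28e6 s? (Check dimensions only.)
No

frequency has SI base units: 1 / s
s does NOT reduce to 1 / s; a valid unit for frequency would be e.g. Hz.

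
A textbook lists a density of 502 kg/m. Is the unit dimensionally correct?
No

density has SI base units: kg / m^3
kg/m does NOT reduce to kg / m^3; a valid unit for density would be e.g. kg/m³.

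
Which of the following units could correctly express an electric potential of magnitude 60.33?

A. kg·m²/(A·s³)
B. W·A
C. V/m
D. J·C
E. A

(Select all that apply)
A

electric potential has SI base units: kg * m^2 / (A * s^3)

Checking each option against kg * m^2 / (A * s^3):
  A. kg·m²/(A·s³): ✓ matches
  B. W·A: ✗ does not match
  C. V/m: ✗ does not match
  D. J·C: ✗ does not match
  E. A: ✗ does not match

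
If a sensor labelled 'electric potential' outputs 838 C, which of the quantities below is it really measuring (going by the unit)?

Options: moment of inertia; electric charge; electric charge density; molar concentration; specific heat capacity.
electric charge

electric potential should have units dimensionally equivalent to kg * m^2 / (A * s^3) (e.g. V).
The given unit 'C' reduces to A * s. Of the listed options, that is the dimensionality of electric charge.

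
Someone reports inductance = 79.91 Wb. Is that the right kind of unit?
No

inductance has SI base units: kg * m^2 / (A^2 * s^2)
Wb does NOT reduce to kg * m^2 / (A^2 * s^2); a valid unit for inductance would be e.g. H.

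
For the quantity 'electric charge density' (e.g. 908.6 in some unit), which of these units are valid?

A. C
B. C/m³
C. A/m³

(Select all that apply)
B

electric charge density has SI base units: A * s / m^3

Checking each option against A * s / m^3:
  A. C: ✗ does not match
  B. C/m³: ✓ matches
  C. A/m³: ✗ does not match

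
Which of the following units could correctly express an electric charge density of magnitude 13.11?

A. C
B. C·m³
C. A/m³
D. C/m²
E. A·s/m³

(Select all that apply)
E

electric charge density has SI base units: A * s / m^3

Checking each option against A * s / m^3:
  A. C: ✗ does not match
  B. C·m³: ✗ does not match
  C. A/m³: ✗ does not match
  D. C/m²: ✗ does not match
  E. A·s/m³: ✓ matches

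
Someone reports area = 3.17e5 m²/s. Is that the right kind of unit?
No

area has SI base units: m^2
m²/s does NOT reduce to m^2; a valid unit for area would be e.g. m².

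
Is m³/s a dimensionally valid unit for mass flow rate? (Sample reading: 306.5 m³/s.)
No

mass flow rate has SI base units: kg / s
m³/s does NOT reduce to kg / s; a valid unit for mass flow rate would be e.g. kg/s.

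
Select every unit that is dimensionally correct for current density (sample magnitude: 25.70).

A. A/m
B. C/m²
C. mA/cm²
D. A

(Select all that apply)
C

current density has SI base units: A / m^2

Checking each option against A / m^2:
  A. A/m: ✗ does not match
  B. C/m²: ✗ does not match
  C. mA/cm²: ✓ matches
  D. A: ✗ does not match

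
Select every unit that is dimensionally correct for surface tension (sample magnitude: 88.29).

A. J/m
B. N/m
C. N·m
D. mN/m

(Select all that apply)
B, D

surface tension has SI base units: kg / s^2

Checking each option against kg / s^2:
  A. J/m: ✗ does not match
  B. N/m: ✓ matches
  C. N·m: ✗ does not match
  D. mN/m: ✓ matches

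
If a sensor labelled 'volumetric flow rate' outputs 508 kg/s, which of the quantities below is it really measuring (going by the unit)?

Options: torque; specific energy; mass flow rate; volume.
mass flow rate

volumetric flow rate should have units dimensionally equivalent to m^3 / s (e.g. m³/s).
The given unit 'kg/s' reduces to kg / s. Of the listed options, that is the dimensionality of mass flow rate.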